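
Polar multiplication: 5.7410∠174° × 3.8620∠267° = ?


r = 5.7410 * 3.8620 = 22.1717
theta = 174° + 267° = 441° = 81° (mod 360)

22.1717 cis(81°)


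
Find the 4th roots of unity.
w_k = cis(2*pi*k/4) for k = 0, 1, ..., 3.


The 4th roots of unity are cis(360k/4°) for k=0..3
Angle step = 360/4 = 90°
Primitive root: cis(90°)
Primitive root = 0 + 1.0000i

4 roots at angles: 0°, 90°, 180°, 270°


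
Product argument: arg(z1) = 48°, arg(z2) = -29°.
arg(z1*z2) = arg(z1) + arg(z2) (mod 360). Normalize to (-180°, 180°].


arg(z1*z2) = 48° - 29° = 19°
Normalized to (-180°, 180°]: 19°

19°


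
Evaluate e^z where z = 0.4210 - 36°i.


e^0.4210 = 1.5235
cos(-36°) = 0.809
sin(-36°) = -0.5878
Real = 1.5235*0.809 = 1.2325
Imag = 1.5235*(-0.5878) = -0.8955

1.2325 - 0.8955i


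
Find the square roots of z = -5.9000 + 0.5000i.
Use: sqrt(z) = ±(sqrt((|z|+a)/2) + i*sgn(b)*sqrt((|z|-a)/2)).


|z| = sqrt(34.81+0.25) = 5.9211
sqrt((|z|+a)/2) = sqrt((5.9211+(-5.9))/2) = sqrt(0.0106) = 0.1028
sqrt((|z|-a)/2) = sqrt((5.9211-(-5.9))/2) = sqrt(5.9106) = 2.4312

±(0.1028 + 2.4312i) i.e. 0.1028 + 2.4312i and -0.1028 - 2.4312i


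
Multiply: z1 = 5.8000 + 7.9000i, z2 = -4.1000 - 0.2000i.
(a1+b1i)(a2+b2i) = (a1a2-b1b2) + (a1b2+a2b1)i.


Real = 5.8*(-4.1) - 7.9*(-0.2) = -23.78 - (-1.58) = -22.2
Imag = 5.8*(-0.2) - (4.1)*7.9 = -1.16 - (32.39) = -33.55

-22.2000 - 33.5500i


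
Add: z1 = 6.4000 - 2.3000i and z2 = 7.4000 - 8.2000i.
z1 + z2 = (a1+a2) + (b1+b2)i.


Real: 6.4 + 7.4 = 13.8
Imag: -2.3 - 8.2 = -10.5

13.8000 - 10.5000i


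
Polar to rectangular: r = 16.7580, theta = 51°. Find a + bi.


a = 16.7580*cos(51°) = 16.7580*0.6293204 = 10.5462
b = 16.7580*sin(51°) = 16.7580*0.777146 = 13.0234

10.5462 + 13.0234i


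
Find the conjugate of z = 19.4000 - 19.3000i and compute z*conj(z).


z_bar = 19.4000 + 19.3000i
z*z_bar = 19.4^2 + (-19.3)^2 = 376.36 + 372.49 = 748.85

z_bar = 19.4000 + 19.3000i, z*z_bar = 748.85


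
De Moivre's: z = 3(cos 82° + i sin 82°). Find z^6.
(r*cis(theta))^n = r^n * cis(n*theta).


r^6 = 3^6 = 729
n*theta = 6*82° = 492° = 132° (mod 360)
a = 729*cos(132°) = -487.7962
b = 729*sin(132°) = 541.7526

729 cis(132°) = -487.7962 + 541.7526i


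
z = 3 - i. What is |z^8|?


|z| = sqrt(9+1) = sqrt(10) = 3.1623
|z^8| = |z|^8 = (sqrt(10))^8 = 10^4 = 10000

|z^8| = 10000


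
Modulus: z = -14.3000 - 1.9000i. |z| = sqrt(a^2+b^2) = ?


|z| = sqrt((-14.3)^2 + (-1.9)^2) = sqrt(204.49 + 3.61) = sqrt(208.1) = 14.4257

|z| = 14.4257


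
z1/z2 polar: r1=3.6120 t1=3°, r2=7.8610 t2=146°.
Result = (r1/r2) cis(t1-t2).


r = 3.6120 / 7.8610 = 0.4595
theta = 3° - 146° = -143° = 217° (mod 360)

0.4595 cis(217°)


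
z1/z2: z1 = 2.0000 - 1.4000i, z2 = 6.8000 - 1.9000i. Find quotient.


Conjugate of z2 = 6.8000 + 1.9000i
Numerator: (2.0000 - 1.4000i)(6.8000 + 1.9000i) = 16.2600 - 5.7200i
Denominator: 6.8^2 + (-1.9)^2 = 49.85
Result = (16.2600 - 5.7200i)/49.85

0.3262 - 0.1147i


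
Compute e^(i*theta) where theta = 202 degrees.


cos(202°) = -0.9272
sin(202°) = -0.3746

e^(i*202°) = -0.9272 - 0.3746i


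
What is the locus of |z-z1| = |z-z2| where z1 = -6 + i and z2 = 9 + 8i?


Equal distances means the locus is the perpendicular bisector of z1 and z2.
Midpoint = ((-6+9)/2, (1+8)/2) = (1.5000, 4.5000)

Perpendicular bisector through (1.5000, 4.5000)


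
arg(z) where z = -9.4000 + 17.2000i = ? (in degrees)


Re = -9.4, Im = 17.2
arg = atan2(17.2, -9.4) = 118.6571 degrees

arg(z) = 118.6571 degrees


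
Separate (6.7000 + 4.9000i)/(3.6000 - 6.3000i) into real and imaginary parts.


Multiply by conjugate: (6.7000 + 4.9000i)(3.6000 + 6.3000i) / (3.6^2 + (-6.3)^2)
Numerator real = 6.7*3.6 + 4.9*(-6.3) = -6.75
Numerator imag = 4.9*3.6 - 6.7*(-6.3) = 59.85
Denominator = 52.65
Re(z) = -6.75/52.65 = -0.1282
Im(z) = 59.85/52.65 = 1.1368

Re(z) = -0.1282, Im(z) = 1.1368


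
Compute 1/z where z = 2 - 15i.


|z|^2 = 4+225 = 229
1/z = (2 + 15i)/229

1/z = 0.0087 + 0.0655i


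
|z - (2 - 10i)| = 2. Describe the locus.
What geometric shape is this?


|z - z0| = r is a circle with center z0 and radius r.
Center = (2, -10), radius = 2

Circle with center (2, -10) and radius 2


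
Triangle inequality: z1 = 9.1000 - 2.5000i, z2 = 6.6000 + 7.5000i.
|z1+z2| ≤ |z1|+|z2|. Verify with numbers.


|z1| = sqrt(9.1^2 + (-2.5)^2) = sqrt(89.06) = 9.4372
|z2| = sqrt(6.6^2 + 7.5^2) = sqrt(99.81) = 9.9905
z1+z2 = 15.7000 + 5.0000i
|z1+z2| = sqrt(271.49) = 16.4770
|z1|+|z2| = 9.4372 + 9.9905 = 19.4277

|z1+z2| = 16.4770 ≤ |z1|+|z2| = 19.4277 (verified)


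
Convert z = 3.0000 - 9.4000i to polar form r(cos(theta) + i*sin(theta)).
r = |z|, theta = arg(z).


r = sqrt(9+88.36) = sqrt(97.36) = 9.8671
theta = atan2(-9.4, 3) = -72.2996 degrees

r = 9.8671, theta = -72.2996 degrees


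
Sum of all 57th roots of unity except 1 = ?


With w = e^(2*pi*i/57), all 57 of the 57th roots of unity w^0 = 1, w, ..., w^(56) sum to 0: 1 + w + ... + w^(56) = (1 - w^57)/(1 - w) = 0 since w^57 = 1, w ≠ 1.
Removing the root 1: w + w^2 + ... + w^(56) = 0 - 1 = -1

Sum = -1


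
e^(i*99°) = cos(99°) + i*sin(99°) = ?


cos(99°) = -0.1564
sin(99°) = 0.9877

e^(i*99°) = -0.1564 + 0.9877i


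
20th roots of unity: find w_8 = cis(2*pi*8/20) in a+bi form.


Angle = 360*8/20 = 144°
a = cos(144°) = -0.8090
b = sin(144°) = 0.5878

-0.8090 + 0.5878i


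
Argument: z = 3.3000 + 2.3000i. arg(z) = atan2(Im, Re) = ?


Re = 3.3, Im = 2.3
arg = atan2(2.3, 3.3) = 34.8753 degrees

arg(z) = 34.8753 degrees


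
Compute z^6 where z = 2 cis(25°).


r^6 = 2^6 = 64
n*theta = 6*25° = 150° = 150° (mod 360)
a = 64*cos(150°) = -55.4256
b = 64*sin(150°) = 32.0000

64 cis(150°) = -55.4256 + 32.0000i


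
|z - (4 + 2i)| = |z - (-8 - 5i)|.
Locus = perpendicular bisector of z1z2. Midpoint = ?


Equal distances means the locus is the perpendicular bisector of z1 and z2.
Midpoint = ((4+(-8))/2, (2+(-5))/2) = (-2.0000, -1.5000)

Perpendicular bisector through (-2.0000, -1.5000)


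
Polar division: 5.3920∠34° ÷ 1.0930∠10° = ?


r = 5.3920 / 1.0930 = 4.9332
theta = 34° - 10° = 24° = 24° (mod 360)

4.9332 cis(24°)


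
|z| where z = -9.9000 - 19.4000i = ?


|z| = sqrt((-9.9)^2 + (-19.4)^2) = sqrt(98.01 + 376.36) = sqrt(474.37) = 21.7800

|z| = 21.7800


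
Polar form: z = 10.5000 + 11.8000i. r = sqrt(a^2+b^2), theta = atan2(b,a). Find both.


r = sqrt(110.25+139.24) = sqrt(249.49) = 15.7953
theta = atan2(11.8, 10.5) = 48.3363 degrees

r = 15.7953, theta = 48.3363 degrees


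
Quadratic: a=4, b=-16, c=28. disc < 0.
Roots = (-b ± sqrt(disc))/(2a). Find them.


disc = (-16)^2 - 4*4*28 = 256 - 448 = -192
sqrt(|disc|) = sqrt(192) = 13.8564
Real part = 16/(2*4) = 2.0000
Imag part = 13.8564/(2*4) = 1.7321

2.0000 ± 1.7321i


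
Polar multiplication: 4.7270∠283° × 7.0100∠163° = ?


r = 4.7270 * 7.0100 = 33.1363
theta = 283° + 163° = 446° = 86° (mod 360)

33.1363 cis(86°)


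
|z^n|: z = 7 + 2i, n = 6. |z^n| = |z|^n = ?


|z| = sqrt(49+4) = sqrt(53) = 7.2801
|z^6| = |z|^6 = (sqrt(53))^6 = 53^3 = 148877

|z^6| = 148877


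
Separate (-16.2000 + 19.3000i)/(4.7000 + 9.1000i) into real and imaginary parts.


Multiply by conjugate: (-16.2000 + 19.3000i)(4.7000 - 9.1000i) / (4.7^2 + 9.1^2)
Numerator real = -16.2*4.7 + 19.3*9.1 = 99.49
Numerator imag = 19.3*4.7 - (-16.2)*9.1 = 238.13
Denominator = 104.9
Re(z) = 99.49/104.9 = 0.9484
Im(z) = 238.13/104.9 = 2.2701

Re(z) = 0.9484, Im(z) = 2.2701


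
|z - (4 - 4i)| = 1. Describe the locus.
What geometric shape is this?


|z - z0| = r is a circle with center z0 and radius r.
Center = (4, -4), radius = 1

Circle with center (4, -4) and radius 1


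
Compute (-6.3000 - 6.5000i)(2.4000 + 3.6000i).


Real = -6.3*2.4 - (-6.5)*3.6 = -15.12 - (-23.4) = 8.28
Imag = -6.3*3.6 + 2.4*(-6.5) = -22.68 - (15.6) = -38.28

8.2800 - 38.2800i


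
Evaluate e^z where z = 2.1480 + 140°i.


e^2.1480 = 8.5677
cos(140°) = -0.76604
sin(140°) = 0.64279
Real = 8.5677*(-0.76604) = -6.5632
Imag = 8.5677*0.64279 = 5.5072

-6.5632 + 5.5072i


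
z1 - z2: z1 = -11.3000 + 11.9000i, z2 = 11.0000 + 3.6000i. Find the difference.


Real: -11.3 - 11 = -22.3
Imag: 11.9 - 3.6 = 8.3

-22.3000 + 8.3000i


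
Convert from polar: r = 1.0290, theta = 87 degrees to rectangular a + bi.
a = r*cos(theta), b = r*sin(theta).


a = 1.0290*cos(87°) = 1.0290*0.05234 = 0.0539
b = 1.0290*sin(87°) = 1.0290*0.9986 = 1.0276

0.0539 + 1.0276i


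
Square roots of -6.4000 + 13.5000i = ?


|z| = sqrt(40.96+182.25) = 14.9402
sqrt((|z|+a)/2) = sqrt((14.9402+(-6.4))/2) = sqrt(4.2701) = 2.0664
sqrt((|z|-a)/2) = sqrt((14.9402-(-6.4))/2) = sqrt(10.6701) = 3.2665

±(2.0664 + 3.2665i) i.e. 2.0664 + 3.2665i and -2.0664 - 3.2665i


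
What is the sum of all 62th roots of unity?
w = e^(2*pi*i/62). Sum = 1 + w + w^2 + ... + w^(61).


The sum of all 62th roots of unity is 0.
Geometric series: (1 - w^62)/(1 - w) = (1-1)/(1-w) = 0 since w^62 = 1, w ≠ 1.
Alternatively: coefficient of z^61 in z^62 - 1 is 0.

0


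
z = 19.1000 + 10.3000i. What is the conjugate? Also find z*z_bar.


z_bar = 19.1000 - 10.3000i
z*z_bar = 19.1^2 + 10.3^2 = 364.81 + 106.09 = 470.9

z_bar = 19.1000 - 10.3000i, z*z_bar = 470.9


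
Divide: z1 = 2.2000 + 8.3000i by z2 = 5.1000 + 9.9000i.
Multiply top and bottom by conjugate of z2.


Conjugate of z2 = 5.1000 - 9.9000i
Numerator: (2.2000 + 8.3000i)(5.1000 - 9.9000i) = 93.3900 + 20.5500i
Denominator: 5.1^2 + 9.9^2 = 124.02
Result = (93.3900 + 20.5500i)/124.02

0.7530 + 0.1657i


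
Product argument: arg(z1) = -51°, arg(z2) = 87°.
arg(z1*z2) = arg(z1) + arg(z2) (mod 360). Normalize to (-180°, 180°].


arg(z1*z2) = -51° + 87° = 36°
Normalized to (-180°, 180°]: 36°

36°


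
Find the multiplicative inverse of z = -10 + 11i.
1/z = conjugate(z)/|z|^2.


|z|^2 = 100+121 = 221
1/z = (-10 - 11i)/221

1/z = -0.0452 - 0.0498i


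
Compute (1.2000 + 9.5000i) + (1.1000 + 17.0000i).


Real: 1.2 + 1.1 = 2.3
Imag: 9.5 + 17 = 26.5

2.3000 + 26.5000i


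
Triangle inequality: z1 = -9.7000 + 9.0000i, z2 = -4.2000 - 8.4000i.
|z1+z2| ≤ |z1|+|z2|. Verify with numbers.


|z1| = sqrt((-9.7)^2 + 9^2) = sqrt(175.09) = 13.2322
|z2| = sqrt((-4.2)^2 + (-8.4)^2) = sqrt(88.2) = 9.3915
z1+z2 = -13.9000 + 0.6000i
|z1+z2| = sqrt(193.57) = 13.9129
|z1|+|z2| = 13.2322 + 9.3915 = 22.6237

|z1+z2| = 13.9129 ≤ |z1|+|z2| = 22.6237 (verified)


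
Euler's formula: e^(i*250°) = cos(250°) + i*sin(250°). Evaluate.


cos(250°) = -0.3420
sin(250°) = -0.9397

e^(i*250°) = -0.3420 - 0.9397i


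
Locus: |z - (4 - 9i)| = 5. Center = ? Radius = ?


|z - z0| = r is a circle with center z0 and radius r.
Center = (4, -9), radius = 5

Circle with center (4, -9) and radius 5


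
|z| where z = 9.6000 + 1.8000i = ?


|z| = sqrt(9.6^2 + 1.8^2) = sqrt(92.16 + 3.24) = sqrt(95.4) = 9.7673

|z| = 9.7673


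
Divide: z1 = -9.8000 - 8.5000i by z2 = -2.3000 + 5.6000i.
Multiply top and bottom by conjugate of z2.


Conjugate of z2 = -2.3000 - 5.6000i
Numerator: (-9.8000 - 8.5000i)(-2.3000 - 5.6000i) = -25.0600 + 74.4300i
Denominator: (-2.3)^2 + 5.6^2 = 36.65
Result = (-25.0600 + 74.4300i)/36.65

-0.6838 + 2.0308i


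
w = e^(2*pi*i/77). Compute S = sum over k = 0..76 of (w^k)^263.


The roots are w_k = w^k with w = e^(2*pi*i/77), and (w^k)^263 = (w^263)^k.
So S = 1 + u + u^2 + ... + u^(76) with u = w^263.
263 = 3*77 + 32, so 263 is not a multiple of 77: u = (w^77)^3 * w^32 = w^32 ≠ 1 (w is a primitive 77th root), while u^77 = (w^77)^263 = 1.
Geometric series: S = (1 - u^77)/(1 - u) = (1 - 1)/(1 - u) = 0

S = 0


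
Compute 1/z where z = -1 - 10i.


|z|^2 = 1+100 = 101
1/z = (-1 + 10i)/101

1/z = -0.0099 + 0.0990i


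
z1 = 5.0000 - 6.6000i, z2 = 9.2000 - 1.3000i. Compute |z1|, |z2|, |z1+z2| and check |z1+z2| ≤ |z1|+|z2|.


|z1| = sqrt(5^2 + (-6.6)^2) = sqrt(68.56) = 8.2801
|z2| = sqrt(9.2^2 + (-1.3)^2) = sqrt(86.33) = 9.2914
z1+z2 = 14.2000 - 7.9000i
|z1+z2| = sqrt(264.05) = 16.2496
|z1|+|z2| = 8.2801 + 9.2914 = 17.5715

|z1+z2| = 16.2496 ≤ |z1|+|z2| = 17.5715 (verified)


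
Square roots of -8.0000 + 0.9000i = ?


|z| = sqrt(64+0.81) = 8.0505
sqrt((|z|+a)/2) = sqrt((8.0505+(-8))/2) = sqrt(0.0252) = 0.1588
sqrt((|z|-a)/2) = sqrt((8.0505-(-8))/2) = sqrt(8.0252) = 2.8329

±(0.1588 + 2.8329i) i.e. 0.1588 + 2.8329i and -0.1588 - 2.8329i


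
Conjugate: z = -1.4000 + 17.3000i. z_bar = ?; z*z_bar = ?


z_bar = -1.4000 - 17.3000i
z*z_bar = (-1.4)^2 + 17.3^2 = 1.96 + 299.29 = 301.25

z_bar = -1.4000 - 17.3000i, z*z_bar = 301.25


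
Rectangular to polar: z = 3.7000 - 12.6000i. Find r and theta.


r = sqrt(13.69+158.76) = sqrt(172.45) = 13.1320
theta = atan2(-12.6, 3.7) = -73.6351 degrees

r = 13.1320, theta = -73.6351 degrees


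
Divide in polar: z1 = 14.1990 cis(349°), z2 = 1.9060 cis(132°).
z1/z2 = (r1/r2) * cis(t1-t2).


r = 14.1990 / 1.9060 = 7.4496
theta = 349° - 132° = 217° = 217° (mod 360)

7.4496 cis(217°)


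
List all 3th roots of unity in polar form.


The 3th roots of unity are cis(360k/3°) for k=0..2
Angle step = 360/3 = 120°
Primitive root: cis(120°)
Primitive root = -0.5000 + 0.8660i

3 roots at angles: 0°, 120°, 240°


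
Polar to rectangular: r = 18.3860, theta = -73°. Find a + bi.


a = 18.3860*cos(-73°) = 18.3860*0.29237 = 5.3755
b = 18.3860*sin(-73°) = 18.3860*(-0.956305) = -17.5826

5.3755 - 17.5826i


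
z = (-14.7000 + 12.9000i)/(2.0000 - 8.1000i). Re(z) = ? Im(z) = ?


Multiply by conjugate: (-14.7000 + 12.9000i)(2.0000 + 8.1000i) / (2^2 + (-8.1)^2)
Numerator real = -14.7*2 + 12.9*(-8.1) = -133.89
Numerator imag = 12.9*2 - (-14.7)*(-8.1) = -93.27
Denominator = 69.61
Re(z) = -133.89/69.61 = -1.9234
Im(z) = -93.27/69.61 = -1.3399

Re(z) = -1.9234, Im(z) = -1.3399


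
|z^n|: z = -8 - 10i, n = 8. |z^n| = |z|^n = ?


|z| = sqrt(64+100) = sqrt(164) = 12.8062
|z^8| = |z|^8 = (sqrt(164))^8 = 164^4 = 723394816

|z^8| = 723394816


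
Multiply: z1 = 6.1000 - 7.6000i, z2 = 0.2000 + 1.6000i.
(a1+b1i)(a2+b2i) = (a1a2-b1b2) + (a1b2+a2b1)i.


Real = 6.1*0.2 - (-7.6)*1.6 = 1.22 - (-12.16) = 13.38
Imag = 6.1*1.6 + 0.2*(-7.6) = 9.76 - (1.52) = 8.24

13.3800 + 8.2400i


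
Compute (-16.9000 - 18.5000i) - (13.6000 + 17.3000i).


Real: -16.9 - 13.6 = -30.5
Imag: -18.5 - 17.3 = -35.8

-30.5000 - 35.8000i


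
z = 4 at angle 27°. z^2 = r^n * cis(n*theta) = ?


r^2 = 4^2 = 16
n*theta = 2*27° = 54° = 54° (mod 360)
a = 16*cos(54°) = 9.4046
b = 16*sin(54°) = 12.9443

16 cis(54°) = 9.4046 + 12.9443i


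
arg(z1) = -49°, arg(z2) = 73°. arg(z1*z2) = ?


arg(z1*z2) = -49° + 73° = 24°
Normalized to (-180°, 180°]: 24°

24°


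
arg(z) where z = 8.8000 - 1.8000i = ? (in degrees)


Re = 8.8, Im = -1.8
arg = atan2(-1.8, 8.8) = -11.5601 degrees

arg(z) = -11.5601 degrees


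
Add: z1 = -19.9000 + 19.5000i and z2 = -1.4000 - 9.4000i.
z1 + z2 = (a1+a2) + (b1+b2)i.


Real: -19.9 - 1.4 = -21.3
Imag: 19.5 - 9.4 = 10.1

-21.3000 + 10.1000i


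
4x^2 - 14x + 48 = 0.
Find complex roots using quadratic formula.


disc = (-14)^2 - 4*4*48 = 196 - 768 = -572
sqrt(|disc|) = sqrt(572) = 23.9165
Real part = 14/(2*4) = 1.7500
Imag part = 23.9165/(2*4) = 2.9896

1.7500 ± 2.9896i


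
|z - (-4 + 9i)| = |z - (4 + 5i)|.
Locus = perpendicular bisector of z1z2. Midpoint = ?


Equal distances means the locus is the perpendicular bisector of z1 and z2.
Midpoint = ((-4+4)/2, (9+5)/2) = (0, 7.0000)

Perpendicular bisector through (0, 7.0000)


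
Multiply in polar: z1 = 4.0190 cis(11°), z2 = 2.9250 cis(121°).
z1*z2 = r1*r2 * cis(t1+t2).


r = 4.0190 * 2.9250 = 11.7556
theta = 11° + 121° = 132° = 132° (mod 360)

11.7556 cis(132°)


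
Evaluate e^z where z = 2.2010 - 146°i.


e^2.2010 = 9.03404
cos(-146°) = -0.82904
sin(-146°) = -0.5592
Real = 9.03404*(-0.82904) = -7.4896
Imag = 9.03404*(-0.5592) = -5.0518

-7.4896 - 5.0518i


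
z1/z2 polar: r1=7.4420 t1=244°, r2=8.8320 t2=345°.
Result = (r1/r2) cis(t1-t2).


r = 7.4420 / 8.8320 = 0.8426
theta = 244° - 345° = -101° = 259° (mod 360)

0.8426 cis(259°)


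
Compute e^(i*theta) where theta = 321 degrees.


cos(321°) = 0.7771
sin(321°) = -0.6293

e^(i*321°) = 0.7771 - 0.6293i


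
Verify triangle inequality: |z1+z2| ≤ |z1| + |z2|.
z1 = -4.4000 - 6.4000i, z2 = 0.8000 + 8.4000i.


|z1| = sqrt((-4.4)^2 + (-6.4)^2) = sqrt(60.32) = 7.7666
|z2| = sqrt(0.8^2 + 8.4^2) = sqrt(71.2) = 8.4380
z1+z2 = -3.6000 + 2.0000i
|z1+z2| = sqrt(16.96) = 4.1183
|z1|+|z2| = 7.7666 + 8.4380 = 16.2046

|z1+z2| = 4.1183 ≤ |z1|+|z2| = 16.2046 (verified)


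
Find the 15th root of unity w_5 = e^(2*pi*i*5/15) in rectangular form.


Angle = 360*5/15 = 120°
a = cos(120°) = -0.5000
b = sin(120°) = 0.8660

-0.5000 + 0.8660i


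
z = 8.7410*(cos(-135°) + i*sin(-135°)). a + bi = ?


a = 8.7410*cos(-135°) = 8.7410*(-0.7071) = -6.1808
b = 8.7410*sin(-135°) = 8.7410*(-0.7071) = -6.1808

-6.1808 - 6.1808i


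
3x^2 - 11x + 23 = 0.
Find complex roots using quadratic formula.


disc = (-11)^2 - 4*3*23 = 121 - 276 = -155
sqrt(|disc|) = sqrt(155) = 12.4499
Real part = 11/(2*3) = 1.8333
Imag part = 12.4499/(2*3) = 2.0750

1.8333 ± 2.0750i


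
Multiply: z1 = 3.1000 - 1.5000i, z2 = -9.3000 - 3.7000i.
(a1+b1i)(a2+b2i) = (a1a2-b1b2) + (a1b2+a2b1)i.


Real = 3.1*(-9.3) - (-1.5)*(-3.7) = -28.83 - 5.55 = -34.38
Imag = 3.1*(-3.7) - (9.3)*(-1.5) = -11.47 + 13.95 = 2.48

-34.3800 + 2.4800i


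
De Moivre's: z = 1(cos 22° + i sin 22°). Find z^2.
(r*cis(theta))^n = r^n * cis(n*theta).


r^2 = 1^2 = 1
n*theta = 2*22° = 44° = 44° (mod 360)
a = 1*cos(44°) = 0.7193
b = 1*sin(44°) = 0.6947

1 cis(44°) = 0.7193 + 0.6947i


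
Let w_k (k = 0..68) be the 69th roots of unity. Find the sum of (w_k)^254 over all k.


The roots are w_k = w^k with w = e^(2*pi*i/69), and (w^k)^254 = (w^254)^k.
So S = 1 + u + u^2 + ... + u^(68) with u = w^254.
254 = 3*69 + 47, so 254 is not a multiple of 69: u = (w^69)^3 * w^47 = w^47 ≠ 1 (w is a primitive 69th root), while u^69 = (w^69)^254 = 1.
Geometric series: S = (1 - u^69)/(1 - u) = (1 - 1)/(1 - u) = 0

S = 0


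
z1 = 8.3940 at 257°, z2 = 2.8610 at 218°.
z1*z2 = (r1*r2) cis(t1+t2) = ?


r = 8.3940 * 2.8610 = 24.0152
theta = 257° + 218° = 475° = 115° (mod 360)

24.0152 cis(115°)


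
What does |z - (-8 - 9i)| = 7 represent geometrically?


|z - z0| = r is a circle with center z0 and radius r.
Center = (-8, -9), radius = 7

Circle with center (-8, -9) and radius 7


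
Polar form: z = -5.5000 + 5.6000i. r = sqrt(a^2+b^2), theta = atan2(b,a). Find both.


r = sqrt(30.25+31.36) = sqrt(61.61) = 7.8492
theta = atan2(5.6, -5.5) = 134.4838 degrees

r = 7.8492, theta = 134.4838 degrees


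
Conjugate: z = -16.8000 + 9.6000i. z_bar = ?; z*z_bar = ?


z_bar = -16.8000 - 9.6000i
z*z_bar = (-16.8)^2 + 9.6^2 = 282.24 + 92.16 = 374.4

z_bar = -16.8000 - 9.6000i, z*z_bar = 374.4


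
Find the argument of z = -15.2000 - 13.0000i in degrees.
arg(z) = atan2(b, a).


Re = -15.2, Im = -13
arg = atan2(-13, -15.2) = -139.4608 degrees

arg(z) = -139.4608 degrees


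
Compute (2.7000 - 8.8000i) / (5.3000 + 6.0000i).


Conjugate of z2 = 5.3000 - 6.0000i
Numerator: (2.7000 - 8.8000i)(5.3000 - 6.0000i) = -38.4900 - 62.8400i
Denominator: 5.3^2 + 6^2 = 64.09
Result = (-38.4900 - 62.8400i)/64.09

-0.6006 - 0.9805i


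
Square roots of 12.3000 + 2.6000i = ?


|z| = sqrt(151.29+6.76) = 12.5718
sqrt((|z|+a)/2) = sqrt((12.5718+12.3)/2) = sqrt(12.4359) = 3.5265
sqrt((|z|-a)/2) = sqrt((12.5718-12.3)/2) = sqrt(0.1359) = 0.3686

±(3.5265 + 0.3686i) i.e. 3.5265 + 0.3686i and -3.5265 - 0.3686i


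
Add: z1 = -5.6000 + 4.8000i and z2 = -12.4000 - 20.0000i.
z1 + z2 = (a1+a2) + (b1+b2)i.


Real: -5.6 - 12.4 = -18
Imag: 4.8 - 20 = -15.2

-18.0000 - 15.2000i


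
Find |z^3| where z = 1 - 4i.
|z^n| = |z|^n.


|z| = sqrt(1+16) = sqrt(17) = 4.1231
|z^3| = |z|^3 = (sqrt(17))^3 = 17*sqrt(17)

|z^3| = 17*sqrt(17) ≈ 70.0928


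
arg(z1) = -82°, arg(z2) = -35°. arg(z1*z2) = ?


arg(z1*z2) = -82° - 35° = -117°
Normalized to (-180°, 180°]: -117°

-117°


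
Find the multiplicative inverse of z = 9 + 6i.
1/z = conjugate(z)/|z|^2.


|z|^2 = 81+36 = 117
1/z = (9 - 6i)/117

1/z = 0.0769 - 0.0513i


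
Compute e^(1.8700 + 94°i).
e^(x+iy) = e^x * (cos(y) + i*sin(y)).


e^1.8700 = 6.4883
cos(94°) = -0.06976
sin(94°) = 0.99756
Real = 6.4883*(-0.06976) = -0.4526
Imag = 6.4883*0.99756 = 6.4725

-0.4526 + 6.4725i


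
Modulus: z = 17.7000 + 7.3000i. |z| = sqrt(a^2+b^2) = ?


|z| = sqrt(17.7^2 + 7.3^2) = sqrt(313.29 + 53.29) = sqrt(366.58) = 19.1463

|z| = 19.1463


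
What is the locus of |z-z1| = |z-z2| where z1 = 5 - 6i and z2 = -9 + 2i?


Equal distances means the locus is the perpendicular bisector of z1 and z2.
Midpoint = ((5+(-9))/2, (-6+2)/2) = (-2.0000, -2.0000)

Perpendicular bisector through (-2.0000, -2.0000)


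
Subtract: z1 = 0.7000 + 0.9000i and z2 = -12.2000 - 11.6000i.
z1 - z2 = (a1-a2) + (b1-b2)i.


Real: 0.7 + 12.2 = 12.9
Imag: 0.9 + 11.6 = 12.5

12.9000 + 12.5000i


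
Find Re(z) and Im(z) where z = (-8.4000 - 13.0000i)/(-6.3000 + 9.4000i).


Multiply by conjugate: (-8.4000 - 13.0000i)(-6.3000 - 9.4000i) / ((-6.3)^2 + 9.4^2)
Numerator real = -8.4*(-6.3) - (13)*9.4 = -69.28
Numerator imag = -13*(-6.3) - (-8.4)*9.4 = 160.86
Denominator = 128.05
Re(z) = -69.28/128.05 = -0.5410
Im(z) = 160.86/128.05 = 1.2562

Re(z) = -0.5410, Im(z) = 1.2562


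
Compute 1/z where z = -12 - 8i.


|z|^2 = 144+64 = 208
1/z = (-12 + 8i)/208

1/z = -0.0577 + 0.0385i


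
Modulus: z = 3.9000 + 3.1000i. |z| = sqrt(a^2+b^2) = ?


|z| = sqrt(3.9^2 + 3.1^2) = sqrt(15.21 + 9.61) = sqrt(24.82) = 4.9820

|z| = 4.9820


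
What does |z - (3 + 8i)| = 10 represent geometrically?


|z - z0| = r is a circle with center z0 and radius r.
Center = (3, 8), radius = 10

Circle with center (3, 8) and radius 10


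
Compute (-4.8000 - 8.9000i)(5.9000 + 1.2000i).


Real = -4.8*5.9 - (-8.9)*1.2 = -28.32 - (-10.68) = -17.64
Imag = -4.8*1.2 + 5.9*(-8.9) = -5.76 - (52.51) = -58.27

-17.6400 - 58.2700i


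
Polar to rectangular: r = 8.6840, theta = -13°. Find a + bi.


a = 8.6840*cos(-13°) = 8.6840*0.97437 = 8.4614
b = 8.6840*sin(-13°) = 8.6840*(-0.22495) = -1.9535

8.4614 - 1.9535i


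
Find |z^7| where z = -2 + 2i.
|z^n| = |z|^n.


|z| = sqrt(4+4) = sqrt(8) = 2.8284
|z^7| = |z|^7 = (sqrt(8))^7 = 8^3 * sqrt(8) = 512*sqrt(8)

|z^7| = 512*sqrt(8) ≈ 1448.1547


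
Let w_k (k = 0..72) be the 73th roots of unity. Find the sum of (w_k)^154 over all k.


The roots are w_k = w^k with w = e^(2*pi*i/73), and (w^k)^154 = (w^154)^k.
So S = 1 + u + u^2 + ... + u^(72) with u = w^154.
154 = 2*73 + 8, so 154 is not a multiple of 73: u = (w^73)^2 * w^8 = w^8 ≠ 1 (w is a primitive 73th root), while u^73 = (w^73)^154 = 1.
Geometric series: S = (1 - u^73)/(1 - u) = (1 - 1)/(1 - u) = 0

S = 0


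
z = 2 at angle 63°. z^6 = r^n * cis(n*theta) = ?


r^6 = 2^6 = 64
n*theta = 6*63° = 378° = 18° (mod 360)
a = 64*cos(18°) = 60.8676
b = 64*sin(18°) = 19.7771

64 cis(18°) = 60.8676 + 19.7771i


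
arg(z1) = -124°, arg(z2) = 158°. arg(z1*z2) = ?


arg(z1*z2) = -124° + 158° = 34°
Normalized to (-180°, 180°]: 34°

34°


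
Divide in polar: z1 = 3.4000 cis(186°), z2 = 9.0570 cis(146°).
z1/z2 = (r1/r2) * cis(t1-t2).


r = 3.4000 / 9.0570 = 0.3754
theta = 186° - 146° = 40° = 40° (mod 360)

0.3754 cis(40°)


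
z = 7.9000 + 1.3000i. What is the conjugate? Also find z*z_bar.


z_bar = 7.9000 - 1.3000i
z*z_bar = 7.9^2 + 1.3^2 = 62.41 + 1.69 = 64.1

z_bar = 7.9000 - 1.3000i, z*z_bar = 64.1


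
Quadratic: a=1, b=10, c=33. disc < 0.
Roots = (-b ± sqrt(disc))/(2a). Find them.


disc = 10^2 - 4*1*33 = 100 - 132 = -32
sqrt(|disc|) = sqrt(32) = 5.6569
Real part = -10/(2*1) = -5.0000
Imag part = 5.6569/(2*1) = 2.8284

-5.0000 ± 2.8284i


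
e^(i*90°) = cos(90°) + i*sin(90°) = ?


cos(90°) = 0
sin(90°) = 1.0000

e^(i*90°) = 0 + 1.0000i


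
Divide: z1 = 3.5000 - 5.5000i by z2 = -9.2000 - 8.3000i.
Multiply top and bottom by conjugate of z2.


Conjugate of z2 = -9.2000 + 8.3000i
Numerator: (3.5000 - 5.5000i)(-9.2000 + 8.3000i) = 13.4500 + 79.6500i
Denominator: (-9.2)^2 + (-8.3)^2 = 153.53
Result = (13.4500 + 79.6500i)/153.53

0.0876 + 0.5188i


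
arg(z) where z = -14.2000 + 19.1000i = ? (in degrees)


Re = -14.2, Im = 19.1
arg = atan2(19.1, -14.2) = 126.6292 degrees

arg(z) = 126.6292 degrees


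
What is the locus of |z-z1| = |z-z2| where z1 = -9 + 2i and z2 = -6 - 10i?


Equal distances means the locus is the perpendicular bisector of z1 and z2.
Midpoint = ((-9+(-6))/2, (2+(-10))/2) = (-7.5000, -4.0000)

Perpendicular bisector through (-7.5000, -4.0000)


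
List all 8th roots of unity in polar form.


The 8th roots of unity are cis(360k/8°) for k=0..7
Angle step = 360/8 = 45°
Primitive root: cis(45°)
Primitive root = 0.7071 + 0.7071i

8 roots at angles: 0°, 45°, 90°, 135°, 180°, 225°, 270°, 315°


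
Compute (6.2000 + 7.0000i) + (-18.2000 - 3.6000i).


Real: 6.2 - 18.2 = -12
Imag: 7 - 3.6 = 3.4

-12.0000 + 3.4000i


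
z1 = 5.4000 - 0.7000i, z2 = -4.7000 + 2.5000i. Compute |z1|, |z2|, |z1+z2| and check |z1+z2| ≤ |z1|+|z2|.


|z1| = sqrt(5.4^2 + (-0.7)^2) = sqrt(29.65) = 5.4452
|z2| = sqrt((-4.7)^2 + 2.5^2) = sqrt(28.34) = 5.3235
z1+z2 = 0.7000 + 1.8000i
|z1+z2| = sqrt(3.73) = 1.9313
|z1|+|z2| = 5.4452 + 5.3235 = 10.7687

|z1+z2| = 1.9313 ≤ |z1|+|z2| = 10.7687 (verified)


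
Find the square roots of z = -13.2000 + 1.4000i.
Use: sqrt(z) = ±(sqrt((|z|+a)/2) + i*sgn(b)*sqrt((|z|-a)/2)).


|z| = sqrt(174.24+1.96) = 13.2740
sqrt((|z|+a)/2) = sqrt((13.2740+(-13.2))/2) = sqrt(0.0370) = 0.1924
sqrt((|z|-a)/2) = sqrt((13.2740-(-13.2))/2) = sqrt(13.2370) = 3.6383

±(0.1924 + 3.6383i) i.e. 0.1924 + 3.6383i and -0.1924 - 3.6383i


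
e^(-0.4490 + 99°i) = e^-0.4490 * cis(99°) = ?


e^-0.4490 = 0.6383
cos(99°) = -0.1564
sin(99°) = 0.9877
Real = 0.6383*(-0.1564) = -0.0998
Imag = 0.6383*0.9877 = 0.6304

-0.0998 + 0.6304i


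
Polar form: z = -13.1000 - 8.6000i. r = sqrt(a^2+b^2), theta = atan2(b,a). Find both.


r = sqrt(171.61+73.96) = sqrt(245.57) = 15.6707
theta = atan2(-8.6, -13.1) = -146.7156 degrees

r = 15.6707, theta = -146.7156 degrees


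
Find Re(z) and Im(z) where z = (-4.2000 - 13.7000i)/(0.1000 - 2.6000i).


Multiply by conjugate: (-4.2000 - 13.7000i)(0.1000 + 2.6000i) / (0.1^2 + (-2.6)^2)
Numerator real = -4.2*0.1 - (13.7)*(-2.6) = 35.2
Numerator imag = -13.7*0.1 - (-4.2)*(-2.6) = -12.29
Denominator = 6.77
Re(z) = 35.2/6.77 = 5.1994
Im(z) = -12.29/6.77 = -1.8154

Re(z) = 5.1994, Im(z) = -1.8154


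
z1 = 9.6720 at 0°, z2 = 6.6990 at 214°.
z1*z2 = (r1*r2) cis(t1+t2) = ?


r = 9.6720 * 6.6990 = 64.7927
theta = 0° + 214° = 214° = 214° (mod 360)

64.7927 cis(214°)


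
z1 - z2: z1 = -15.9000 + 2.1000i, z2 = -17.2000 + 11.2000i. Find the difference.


Real: -15.9 + 17.2 = 1.3
Imag: 2.1 - 11.2 = -9.1

1.3000 - 9.1000i


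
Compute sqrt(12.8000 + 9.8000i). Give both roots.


|z| = sqrt(163.84+96.04) = 16.1208
sqrt((|z|+a)/2) = sqrt((16.1208+12.8)/2) = sqrt(14.4604) = 3.8027
sqrt((|z|-a)/2) = sqrt((16.1208-12.8)/2) = sqrt(1.6604) = 1.2886

±(3.8027 + 1.2886i) i.e. 3.8027 + 1.2886i and -3.8027 - 1.2886i


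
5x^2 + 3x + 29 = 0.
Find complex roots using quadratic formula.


disc = 3^2 - 4*5*29 = 9 - 580 = -571
sqrt(|disc|) = sqrt(571) = 23.8956
Real part = -3/(2*5) = -0.3000
Imag part = 23.8956/(2*5) = 2.3896

-0.3000 ± 2.3896i


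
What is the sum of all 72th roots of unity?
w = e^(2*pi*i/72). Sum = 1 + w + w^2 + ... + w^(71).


The sum of all 72th roots of unity is 0.
Geometric series: (1 - w^72)/(1 - w) = (1-1)/(1-w) = 0 since w^72 = 1, w ≠ 1.
Alternatively: coefficient of z^71 in z^72 - 1 is 0.

0


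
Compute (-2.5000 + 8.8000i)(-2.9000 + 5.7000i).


Real = -2.5*(-2.9) - 8.8*5.7 = 7.25 - 50.16 = -42.91
Imag = -2.5*5.7 - (2.9)*8.8 = -14.25 - (25.52) = -39.77

-42.9100 - 39.7700i


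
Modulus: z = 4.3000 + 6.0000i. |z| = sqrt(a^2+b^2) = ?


|z| = sqrt(4.3^2 + 6^2) = sqrt(18.49 + 36) = sqrt(54.49) = 7.3817

|z| = 7.3817


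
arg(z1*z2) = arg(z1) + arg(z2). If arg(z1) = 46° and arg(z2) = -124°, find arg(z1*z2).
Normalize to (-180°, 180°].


arg(z1*z2) = 46° - 124° = -78°
Normalized to (-180°, 180°]: -78°

-78°


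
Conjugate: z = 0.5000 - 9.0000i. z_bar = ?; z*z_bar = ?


z_bar = 0.5000 + 9.0000i
z*z_bar = 0.5^2 + (-9)^2 = 0.25 + 81 = 81.25

z_bar = 0.5000 + 9.0000i, z*z_bar = 81.25


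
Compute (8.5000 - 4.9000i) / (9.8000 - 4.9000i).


Conjugate of z2 = 9.8000 + 4.9000i
Numerator: (8.5000 - 4.9000i)(9.8000 + 4.9000i) = 107.3100 - 6.3700i
Denominator: 9.8^2 + (-4.9)^2 = 120.05
Result = (107.3100 - 6.3700i)/120.05

0.8939 - 0.0531i


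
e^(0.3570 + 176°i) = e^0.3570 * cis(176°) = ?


e^0.3570 = 1.4290
cos(176°) = -0.9976
sin(176°) = 0.0698
Real = 1.4290*(-0.9976) = -1.4256
Imag = 1.4290*0.0698 = 0.0997

-1.4256 + 0.0997i


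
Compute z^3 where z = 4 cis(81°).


r^3 = 4^3 = 64
n*theta = 3*81° = 243° = 243° (mod 360)
a = 64*cos(243°) = -29.0554
b = 64*sin(243°) = -57.0244

64 cis(243°) = -29.0554 - 57.0244i


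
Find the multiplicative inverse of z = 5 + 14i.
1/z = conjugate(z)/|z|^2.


|z|^2 = 25+196 = 221
1/z = (5 - 14i)/221

1/z = 0.0226 - 0.0633i


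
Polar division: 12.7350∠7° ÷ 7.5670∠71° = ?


r = 12.7350 / 7.5670 = 1.6830
theta = 7° - 71° = -64° = 296° (mod 360)

1.6830 cis(296°)


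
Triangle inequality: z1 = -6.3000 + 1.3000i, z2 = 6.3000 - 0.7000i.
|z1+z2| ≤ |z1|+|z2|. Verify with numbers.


|z1| = sqrt((-6.3)^2 + 1.3^2) = sqrt(41.38) = 6.4327
|z2| = sqrt(6.3^2 + (-0.7)^2) = sqrt(40.18) = 6.3388
z1+z2 = 0.6000i
|z1+z2| = sqrt(0.36) = 0.6000
|z1|+|z2| = 6.4327 + 6.3388 = 12.7715

|z1+z2| = 0.6000 ≤ |z1|+|z2| = 12.7715 (verified)


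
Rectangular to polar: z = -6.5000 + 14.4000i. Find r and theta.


r = sqrt(42.25+207.36) = sqrt(249.61) = 15.7991
theta = atan2(14.4, -6.5) = 114.2939 degrees

r = 15.7991, theta = 114.2939 degrees


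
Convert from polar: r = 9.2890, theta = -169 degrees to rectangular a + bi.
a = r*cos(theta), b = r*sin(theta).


a = 9.2890*cos(-169°) = 9.2890*(-0.981627) = -9.1183
b = 9.2890*sin(-169°) = 9.2890*(-0.19081) = -1.7724

-9.1183 - 1.7724i


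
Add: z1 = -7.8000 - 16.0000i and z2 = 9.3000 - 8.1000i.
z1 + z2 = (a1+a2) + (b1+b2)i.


Real: -7.8 + 9.3 = 1.5
Imag: -16 - 8.1 = -24.1

1.5000 - 24.1000i


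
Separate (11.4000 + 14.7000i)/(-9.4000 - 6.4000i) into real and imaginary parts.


Multiply by conjugate: (11.4000 + 14.7000i)(-9.4000 + 6.4000i) / ((-9.4)^2 + (-6.4)^2)
Numerator real = 11.4*(-9.4) + 14.7*(-6.4) = -201.24
Numerator imag = 14.7*(-9.4) - 11.4*(-6.4) = -65.22
Denominator = 129.32
Re(z) = -201.24/129.32 = -1.5561
Im(z) = -65.22/129.32 = -0.5043

Re(z) = -1.5561, Im(z) = -0.5043


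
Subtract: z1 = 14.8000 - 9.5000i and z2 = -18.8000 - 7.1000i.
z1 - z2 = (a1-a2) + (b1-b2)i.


Real: 14.8 + 18.8 = 33.6
Imag: -9.5 + 7.1 = -2.4

33.6000 - 2.4000i


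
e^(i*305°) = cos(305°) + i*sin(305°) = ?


cos(305°) = 0.5736
sin(305°) = -0.8192

e^(i*305°) = 0.5736 - 0.8192i


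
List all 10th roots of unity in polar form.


The 10th roots of unity are cis(360k/10°) for k=0..9
Angle step = 360/10 = 36°
Primitive root: cis(36°)
Primitive root = 0.8090 + 0.5878i

10 roots at angles: 0°, 36°, 72°, 108°, 144°, 180°, 216°, 252°, 288°, 324°


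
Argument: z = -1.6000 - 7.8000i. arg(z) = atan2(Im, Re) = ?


Re = -1.6, Im = -7.8
arg = atan2(-7.8, -1.6) = -101.5922 degrees

arg(z) = -101.5922 degrees


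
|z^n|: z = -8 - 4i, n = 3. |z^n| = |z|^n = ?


|z| = sqrt(64+16) = sqrt(80) = 8.9443
|z^3| = |z|^3 = (sqrt(80))^3 = 80*sqrt(80)

|z^3| = 80*sqrt(80) ≈ 715.5418


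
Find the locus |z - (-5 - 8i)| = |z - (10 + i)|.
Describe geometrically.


Equal distances means the locus is the perpendicular bisector of z1 and z2.
Midpoint = ((-5+10)/2, (-8+1)/2) = (2.5000, -3.5000)

Perpendicular bisector through (2.5000, -3.5000)


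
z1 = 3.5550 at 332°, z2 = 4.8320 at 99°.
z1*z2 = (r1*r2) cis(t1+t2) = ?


r = 3.5550 * 4.8320 = 17.1778
theta = 332° + 99° = 431° = 71° (mod 360)

17.1778 cis(71°)


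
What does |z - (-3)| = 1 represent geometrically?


|z - z0| = r is a circle with center z0 and radius r.
Center = (-3, 0), radius = 1

Circle with center (-3, 0) and radius 1


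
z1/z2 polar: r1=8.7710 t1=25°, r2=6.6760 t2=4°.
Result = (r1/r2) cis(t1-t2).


r = 8.7710 / 6.6760 = 1.3138
theta = 25° - 4° = 21° = 21° (mod 360)

1.3138 cis(21°)


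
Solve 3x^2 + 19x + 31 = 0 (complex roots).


disc = 19^2 - 4*3*31 = 361 - 372 = -11
sqrt(|disc|) = sqrt(11) = 3.3166
Real part = -19/(2*3) = -3.1667
Imag part = 3.3166/(2*3) = 0.5528

-3.1667 ± 0.5528i


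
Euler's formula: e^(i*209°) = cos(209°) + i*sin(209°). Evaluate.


cos(209°) = -0.8746
sin(209°) = -0.4848

e^(i*209°) = -0.8746 - 0.4848i


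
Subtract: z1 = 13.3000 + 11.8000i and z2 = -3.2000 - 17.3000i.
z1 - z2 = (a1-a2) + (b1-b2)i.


Real: 13.3 + 3.2 = 16.5
Imag: 11.8 + 17.3 = 29.1

16.5000 + 29.1000i


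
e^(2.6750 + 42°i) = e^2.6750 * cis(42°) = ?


e^2.6750 = 14.51235
cos(42°) = 0.743145
sin(42°) = 0.669131
Real = 14.51235*0.743145 = 10.7848
Imag = 14.51235*0.669131 = 9.7107

10.7848 + 9.7107i


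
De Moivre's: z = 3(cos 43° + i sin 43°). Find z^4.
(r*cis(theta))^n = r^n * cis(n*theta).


r^4 = 3^4 = 81
n*theta = 4*43° = 172° = 172° (mod 360)
a = 81*cos(172°) = -80.2117
b = 81*sin(172°) = 11.2730

81 cis(172°) = -80.2117 + 11.2730i


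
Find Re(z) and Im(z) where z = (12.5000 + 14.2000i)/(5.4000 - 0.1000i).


Multiply by conjugate: (12.5000 + 14.2000i)(5.4000 + 0.1000i) / (5.4^2 + (-0.1)^2)
Numerator real = 12.5*5.4 + 14.2*(-0.1) = 66.08
Numerator imag = 14.2*5.4 - 12.5*(-0.1) = 77.93
Denominator = 29.17
Re(z) = 66.08/29.17 = 2.2653
Im(z) = 77.93/29.17 = 2.6716

Re(z) = 2.2653, Im(z) = 2.6716


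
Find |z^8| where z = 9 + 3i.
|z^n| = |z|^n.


|z| = sqrt(81+9) = sqrt(90) = 9.4868
|z^8| = |z|^8 = (sqrt(90))^8 = 90^4 = 65610000

|z^8| = 65610000


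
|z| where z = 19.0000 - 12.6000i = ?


|z| = sqrt(19^2 + (-12.6)^2) = sqrt(361 + 158.76) = sqrt(519.76) = 22.7982

|z| = 22.7982


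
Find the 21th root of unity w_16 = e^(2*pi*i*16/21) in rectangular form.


Angle = 360*16/21 = 274.2857°
a = cos(274.2857°) = 0.0747
b = sin(274.2857°) = -0.9972

0.0747 - 0.9972i


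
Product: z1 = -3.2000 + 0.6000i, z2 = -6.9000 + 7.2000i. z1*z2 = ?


Real = -3.2*(-6.9) - 0.6*7.2 = 22.08 - 4.32 = 17.76
Imag = -3.2*7.2 - (6.9)*0.6 = -23.04 - (4.14) = -27.18

17.7600 - 27.1800i


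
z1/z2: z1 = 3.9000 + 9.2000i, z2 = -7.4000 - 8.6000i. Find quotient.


Conjugate of z2 = -7.4000 + 8.6000i
Numerator: (3.9000 + 9.2000i)(-7.4000 + 8.6000i) = -107.9800 - 34.5400i
Denominator: (-7.4)^2 + (-8.6)^2 = 128.72
Result = (-107.9800 - 34.5400i)/128.72

-0.8389 - 0.2683i


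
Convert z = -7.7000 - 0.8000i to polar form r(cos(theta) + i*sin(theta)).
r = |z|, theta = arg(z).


r = sqrt(59.29+0.64) = sqrt(59.93) = 7.7414
theta = atan2(-0.8, -7.7) = -174.0685 degrees

r = 7.7414, theta = -174.0685 degrees


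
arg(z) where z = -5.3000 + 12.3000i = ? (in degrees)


Re = -5.3, Im = 12.3
arg = atan2(12.3, -5.3) = 113.3109 degrees

arg(z) = 113.3109 degrees


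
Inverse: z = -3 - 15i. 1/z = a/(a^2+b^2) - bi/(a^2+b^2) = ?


|z|^2 = 9+225 = 234
1/z = (-3 + 15i)/234

1/z = -0.0128 + 0.0641i


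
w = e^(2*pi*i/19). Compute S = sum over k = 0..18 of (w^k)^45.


The roots are w_k = w^k with w = e^(2*pi*i/19), and (w^k)^45 = (w^45)^k.
So S = 1 + u + u^2 + ... + u^(18) with u = w^45.
45 = 2*19 + 7, so 45 is not a multiple of 19: u = (w^19)^2 * w^7 = w^7 ≠ 1 (w is a primitive 19th root), while u^19 = (w^19)^45 = 1.
Geometric series: S = (1 - u^19)/(1 - u) = (1 - 1)/(1 - u) = 0

S = 0


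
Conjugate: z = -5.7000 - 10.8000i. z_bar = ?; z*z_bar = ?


z_bar = -5.7000 + 10.8000i
z*z_bar = (-5.7)^2 + (-10.8)^2 = 32.49 + 116.64 = 149.13

z_bar = -5.7000 + 10.8000i, z*z_bar = 149.13


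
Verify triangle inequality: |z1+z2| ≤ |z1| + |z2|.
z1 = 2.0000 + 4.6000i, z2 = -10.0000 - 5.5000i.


|z1| = sqrt(2^2 + 4.6^2) = sqrt(25.16) = 5.0160
|z2| = sqrt((-10)^2 + (-5.5)^2) = sqrt(130.25) = 11.4127
z1+z2 = -8.0000 - 0.9000i
|z1+z2| = sqrt(64.81) = 8.0505
|z1|+|z2| = 5.0160 + 11.4127 = 16.4287

|z1+z2| = 8.0505 ≤ |z1|+|z2| = 16.4287 (verified)


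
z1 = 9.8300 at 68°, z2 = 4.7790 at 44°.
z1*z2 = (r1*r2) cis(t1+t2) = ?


r = 9.8300 * 4.7790 = 46.9776
theta = 68° + 44° = 112° = 112° (mod 360)

46.9776 cis(112°)


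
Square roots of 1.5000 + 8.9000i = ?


|z| = sqrt(2.25+79.21) = 9.0255
sqrt((|z|+a)/2) = sqrt((9.0255+1.5)/2) = sqrt(5.2628) = 2.2941
sqrt((|z|-a)/2) = sqrt((9.0255-1.5)/2) = sqrt(3.7628) = 1.9398

±(2.2941 + 1.9398i) i.e. 2.2941 + 1.9398i and -2.2941 - 1.9398i


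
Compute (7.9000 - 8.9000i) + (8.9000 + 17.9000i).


Real: 7.9 + 8.9 = 16.8
Imag: -8.9 + 17.9 = 9

16.8000 + 9.0000i


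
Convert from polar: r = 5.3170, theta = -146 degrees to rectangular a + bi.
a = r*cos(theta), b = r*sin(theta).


a = 5.3170*cos(-146°) = 5.3170*(-0.82904) = -4.4080
b = 5.3170*sin(-146°) = 5.3170*(-0.55919) = -2.9732

-4.4080 - 2.9732i


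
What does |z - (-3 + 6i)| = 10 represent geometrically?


|z - z0| = r is a circle with center z0 and radius r.
Center = (-3, 6), radius = 10

Circle with center (-3, 6) and radius 10


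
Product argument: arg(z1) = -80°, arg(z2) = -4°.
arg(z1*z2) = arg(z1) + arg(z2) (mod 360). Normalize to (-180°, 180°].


arg(z1*z2) = -80° - 4° = -84°
Normalized to (-180°, 180°]: -84°

-84°


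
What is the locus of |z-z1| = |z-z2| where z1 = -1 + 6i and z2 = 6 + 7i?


Equal distances means the locus is the perpendicular bisector of z1 and z2.
Midpoint = ((-1+6)/2, (6+7)/2) = (2.5000, 6.5000)

Perpendicular bisector through (2.5000, 6.5000)


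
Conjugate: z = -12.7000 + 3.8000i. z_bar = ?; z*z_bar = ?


z_bar = -12.7000 - 3.8000i
z*z_bar = (-12.7)^2 + 3.8^2 = 161.29 + 14.44 = 175.73

z_bar = -12.7000 - 3.8000i, z*z_bar = 175.73


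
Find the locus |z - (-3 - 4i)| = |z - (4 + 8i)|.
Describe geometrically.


Equal distances means the locus is the perpendicular bisector of z1 and z2.
Midpoint = ((-3+4)/2, (-4+8)/2) = (0.5000, 2.0000)

Perpendicular bisector through (0.5000, 2.0000)


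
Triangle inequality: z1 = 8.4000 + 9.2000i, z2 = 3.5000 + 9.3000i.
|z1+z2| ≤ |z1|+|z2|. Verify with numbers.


|z1| = sqrt(8.4^2 + 9.2^2) = sqrt(155.2) = 12.4579
|z2| = sqrt(3.5^2 + 9.3^2) = sqrt(98.74) = 9.9368
z1+z2 = 11.9000 + 18.5000i
|z1+z2| = sqrt(483.86) = 21.9968
|z1|+|z2| = 12.4579 + 9.9368 = 22.3947

|z1+z2| = 21.9968 ≤ |z1|+|z2| = 22.3947 (verified)


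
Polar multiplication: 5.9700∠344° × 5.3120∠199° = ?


r = 5.9700 * 5.3120 = 31.7126
theta = 344° + 199° = 543° = 183° (mod 360)

31.7126 cis(183°)


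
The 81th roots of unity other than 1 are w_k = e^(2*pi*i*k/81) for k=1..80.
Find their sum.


With w = e^(2*pi*i/81), all 81 of the 81th roots of unity w^0 = 1, w, ..., w^(80) sum to 0: 1 + w + ... + w^(80) = (1 - w^81)/(1 - w) = 0 since w^81 = 1, w ≠ 1.
Removing the root 1: w + w^2 + ... + w^(80) = 0 - 1 = -1

Sum = -1


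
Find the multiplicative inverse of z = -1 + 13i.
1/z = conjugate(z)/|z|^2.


|z|^2 = 1+169 = 170
1/z = (-1 - 13i)/170

1/z = -0.0059 - 0.0765i
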